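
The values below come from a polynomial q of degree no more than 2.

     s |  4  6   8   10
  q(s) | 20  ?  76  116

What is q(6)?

The 3 known points determine the degree-2 polynomial uniquely.
Write q(s) = as^2 + bs + c. Substituting each data point gives a linear system:
  16a + 4b + c = 20
  64a + 8b + c = 76
  100a + 10b + c = 116
Solving the system yields a = 1, b = 2, c = -4.
So q(s) = s² + 2s - 4.
Then q(6) = 44.

44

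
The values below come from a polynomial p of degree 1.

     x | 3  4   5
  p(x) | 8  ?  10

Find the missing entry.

9

On equispaced nodes a degree-1 polynomial has vanishing second forward difference, so
  p(3) - 2·p(4) + p(5) = 0.
Substituting the known values and solving for p(4):
  -2·p(4) = -18
  p(4) = 9.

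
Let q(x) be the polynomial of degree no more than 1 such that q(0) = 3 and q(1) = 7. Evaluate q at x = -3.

-9

Write q(x) = ax + b. Substituting each data point gives a linear system:
  b = 3
  a + b = 7
Solving the system yields a = 4, b = 3.
So q(x) = 4x + 3.
Then q(-3) = -9.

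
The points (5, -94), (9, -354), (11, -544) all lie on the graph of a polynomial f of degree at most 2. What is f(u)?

f(u) = -5u^2 + 5u + 6

Write f(u) = au^2 + bu + c. Substituting each data point gives a linear system:
  25a + 5b + c = -94
  81a + 9b + c = -354
  121a + 11b + c = -544
Solving the system yields a = -5, b = 5, c = 6.
So f(u) = -5u^2 + 5u + 6.
Check: f(11) = -544. ✓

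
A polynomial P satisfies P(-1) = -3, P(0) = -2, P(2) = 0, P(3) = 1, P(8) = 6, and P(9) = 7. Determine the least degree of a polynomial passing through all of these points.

Divided differences on the nodes -1, 0, 2, 3, 8, 9:
  order 0: -3  -2  0  1  6  7
  order 1: 1  1  1  1  1
  order 2: 0  0  0  0
  order 3: 0  0  0
  order 4: 0  0
  order 5: 0
The order-1 divided differences are all 1 (nonzero) and every higher order vanishes, so the data lies on a polynomial of degree exactly 1.

1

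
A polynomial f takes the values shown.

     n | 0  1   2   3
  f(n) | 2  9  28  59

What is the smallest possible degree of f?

Forward differences of the values at n = 0, 1, 2, 3:
  f  : 2  9  28  59
  Δ  : 7  19  31
  Δ^2: 12  12
  Δ^3: 0
The second differences are constant (12) and nonzero, while all higher differences vanish, so the minimal degree is 2.

2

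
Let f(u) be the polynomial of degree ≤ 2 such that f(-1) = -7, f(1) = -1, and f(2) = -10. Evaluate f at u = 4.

Write f(u) = au^2 + bu + c. Substituting each data point gives a linear system:
  a - b + c = -7
  a + b + c = -1
  4a + 2b + c = -10
Solving the system yields a = -4, b = 3, c = 0.
So f(u) = -4u^2 + 3u.
Then f(4) = -52.

-52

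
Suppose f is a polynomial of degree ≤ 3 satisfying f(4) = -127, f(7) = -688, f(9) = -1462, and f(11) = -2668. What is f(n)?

f(n) = -2n^3 - n + 5

Write f(n) = an^3 + bn^2 + cn + d. Substituting each data point gives a linear system:
  64a + 16b + 4c + d = -127
  343a + 49b + 7c + d = -688
  729a + 81b + 9c + d = -1462
  1331a + 121b + 11c + d = -2668
Solving the system yields a = -2, b = 0, c = -1, d = 5.
So f(n) = -2n³ - n + 5.
Check: f(4) = -127. ✓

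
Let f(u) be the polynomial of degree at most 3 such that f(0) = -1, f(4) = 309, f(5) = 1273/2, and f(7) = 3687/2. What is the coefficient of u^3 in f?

6

Write f(u) = au^3 + bu^2 + cu + d. Substituting each data point gives a linear system:
  d = -1
  64a + 16b + 4c + d = 309
  125a + 25b + 5c + d = 1273/2
  343a + 49b + 7c + d = 3687/2
Solving the system yields a = 6, b = -4, c = -5/2, d = -1.
So f(u) = 6u^3 - 4u^2 - (5/2)u - 1.
The leading coefficient is 6.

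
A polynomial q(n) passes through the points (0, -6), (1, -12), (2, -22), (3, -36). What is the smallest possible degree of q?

Forward differences of the values at n = 0, 1, 2, 3:
  q  : -6  -12  -22  -36
  Δ  : -6  -10  -14
  Δ^2: -4  -4
  Δ^3: 0
The second differences are constant (-4) and nonzero, while all higher differences vanish, so the minimal degree is 2.

2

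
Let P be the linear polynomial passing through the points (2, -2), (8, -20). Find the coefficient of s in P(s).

-3

Write P(s) = as + b. Substituting each data point gives a linear system:
  2a + b = -2
  8a + b = -20
Solving the system yields a = -3, b = 4.
So P(s) = -3s + 4.
The leading coefficient is -3.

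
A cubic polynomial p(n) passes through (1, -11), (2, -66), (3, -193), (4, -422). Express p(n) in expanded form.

Using the Lagrange interpolation formula with nodes 1, 2, 3, 4:
  L_0(n) = (n - 2)(n - 3)(n - 4) / -6
  L_1(n) = (n - 1)(n - 3)(n - 4) / 2
  L_2(n) = (n - 1)(n - 2)(n - 4) / -2
  L_3(n) = (n - 1)(n - 2)(n - 3) / 6
Then p(n) = -11·L_0(n) - 66·L_1(n) - 193·L_2(n) - 422·L_3(n).
Expanding and collecting terms gives p(n) = -5n³ - 6n² - 2n + 2.
Check: p(1) = -11. ✓

p(n) = -5n^3 - 6n^2 - 2n + 2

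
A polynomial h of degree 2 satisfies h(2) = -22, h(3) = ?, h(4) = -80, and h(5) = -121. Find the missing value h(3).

On equispaced nodes a degree-2 polynomial has vanishing third forward difference, so
  - h(2) + 3·h(3) - 3·h(4) + h(5) = 0.
Substituting the known values and solving for h(3):
  3·h(3) = -141
  h(3) = -47.

-47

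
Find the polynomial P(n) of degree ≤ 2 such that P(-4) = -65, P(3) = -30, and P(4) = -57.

Write P(n) = an^2 + bn + c. Substituting each data point gives a linear system:
  16a - 4b + c = -65
  9a + 3b + c = -30
  16a + 4b + c = -57
Solving the system yields a = -4, b = 1, c = 3.
So P(n) = -4n^2 + n + 3.
Check: P(-4) = -65. ✓

P(n) = -4n^2 + n + 3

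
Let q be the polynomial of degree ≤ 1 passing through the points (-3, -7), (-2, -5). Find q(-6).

-13

Using the Lagrange interpolation formula with nodes -3, -2:
  L_0(x) = (x + 2) / -1
  L_1(x) = (x + 3) / 1
Then q(x) = -7·L_0(x) - 5·L_1(x).
Expanding and collecting terms gives q(x) = 2x - 1.
Evaluating at x = -6: q(-6) = -13.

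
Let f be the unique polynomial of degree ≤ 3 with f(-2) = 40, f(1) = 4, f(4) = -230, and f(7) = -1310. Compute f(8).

-1970

Using the Lagrange interpolation formula with nodes -2, 1, 4, 7:
  L_0(n) = (n - 1)(n - 4)(n - 7) / -162
  L_1(n) = (n + 2)(n - 4)(n - 7) / 54
  L_2(n) = (n + 2)(n - 1)(n - 7) / -54
  L_3(n) = (n + 2)(n - 1)(n - 4) / 162
Then f(n) = 40·L_0(n) + 4·L_1(n) - 230·L_2(n) - 1310·L_3(n).
Expanding and collecting terms gives f(n) = -4n³ + n² + n + 6.
Evaluating at n = 8: f(8) = -1970.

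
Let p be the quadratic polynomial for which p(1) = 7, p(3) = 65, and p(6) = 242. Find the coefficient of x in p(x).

5

Write p(x) = ax^2 + bx + c. Substituting each data point gives a linear system:
  a + b + c = 7
  9a + 3b + c = 65
  36a + 6b + c = 242
Solving the system yields a = 6, b = 5, c = -4.
So p(x) = 6x^2 + 5x - 4.
The coefficient of x is 5.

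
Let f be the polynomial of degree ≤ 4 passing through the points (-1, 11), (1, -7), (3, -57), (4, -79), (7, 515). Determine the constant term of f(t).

Write f(t) = at^4 + bt^3 + ct^2 + dt + e. Substituting each data point gives a linear system:
  a - b + c - d + e = 11
  a + b + c + d + e = -7
  81a + 27b + 9c + 3d + e = -57
  256a + 64b + 16c + 4d + e = -79
  2401a + 343b + 49c + 7d + e = 515
Solving the system yields a = 1, b = -6, c = 4, d = -3, e = -3.
So f(t) = t⁴ - 6t³ + 4t² - 3t - 3.
The constant term is -3.

-3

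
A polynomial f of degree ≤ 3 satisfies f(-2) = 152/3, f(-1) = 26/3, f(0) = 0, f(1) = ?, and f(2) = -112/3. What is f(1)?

The 4 known points determine the degree-3 polynomial uniquely.
Write f(s) = as^3 + bs^2 + cs + d. Substituting each data point gives a linear system:
  -8a + 4b - 2c + d = 152/3
  -a + b - c + d = 26/3
  d = 0
  8a + 4b + 2c + d = -112/3
Solving the system yields a = -5, b = 5/3, c = -2, d = 0.
So f(s) = -5s^3 + (5/3)s^2 - 2s.
Then f(1) = -16/3.

-16/3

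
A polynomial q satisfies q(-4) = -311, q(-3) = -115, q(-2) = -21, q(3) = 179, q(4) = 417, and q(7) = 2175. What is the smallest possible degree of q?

Divided differences on the nodes -4, -3, -2, 3, 4, 7:
  order 0: -311  -115  -21  179  417  2175
  order 1: 196  94  40  238  586
  order 2: -51  -9  33  87
  order 3: 6  6  6
  order 4: 0  0
  order 5: 0
The order-3 divided differences are all 6 (nonzero) and every higher order vanishes, so the data lies on a polynomial of degree exactly 3.

3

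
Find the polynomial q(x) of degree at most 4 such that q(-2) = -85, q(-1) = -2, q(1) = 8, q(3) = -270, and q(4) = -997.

Write q(x) = ax^4 + bx^3 + cx^2 + dx + e. Substituting each data point gives a linear system:
  16a - 8b + 4c - 2d + e = -85
  a - b + c - d + e = -2
  a + b + c + d + e = 8
  81a + 27b + 9c + 3d + e = -270
  256a + 64b + 16c + 4d + e = -997
Solving the system yields a = -5, b = 3, c = 5, d = 2, e = 3.
So q(x) = -5x^4 + 3x^3 + 5x^2 + 2x + 3.
Check: q(-2) = -85. ✓

q(x) = -5x^4 + 3x^3 + 5x^2 + 2x + 3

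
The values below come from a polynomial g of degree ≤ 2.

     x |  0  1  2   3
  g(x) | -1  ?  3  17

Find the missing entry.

On equispaced nodes a degree-2 polynomial has vanishing third forward difference, so
  - g(0) + 3·g(1) - 3·g(2) + g(3) = 0.
Substituting the known values and solving for g(1):
  3·g(1) = -9
  g(1) = -3.

-3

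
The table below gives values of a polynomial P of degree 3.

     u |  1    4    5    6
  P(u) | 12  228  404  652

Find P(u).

P(u) = 2u^3 + 6u^2 + 4

Write P(u) = au^3 + bu^2 + cu + d. Substituting each data point gives a linear system:
  a + b + c + d = 12
  64a + 16b + 4c + d = 228
  125a + 25b + 5c + d = 404
  216a + 36b + 6c + d = 652
Solving the system yields a = 2, b = 6, c = 0, d = 4.
So P(u) = 2u^3 + 6u^2 + 4.
Check: P(1) = 12. ✓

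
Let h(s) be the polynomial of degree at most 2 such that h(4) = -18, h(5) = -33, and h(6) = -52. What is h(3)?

-7

Forward differences of the values at s = 4, 5, 6:
  h  : -18  -33  -52
  Δ  : -15  -19
  Δ^2: -4
The second differences are constant, confirming degree 2.
Interpolating (Newton forward form) and evaluating at s = 3 gives h(3) = -7.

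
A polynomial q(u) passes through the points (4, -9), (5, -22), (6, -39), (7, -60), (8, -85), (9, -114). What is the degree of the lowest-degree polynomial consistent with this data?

2

Forward differences of the values at u = 4, 5, 6, 7, 8, 9:
  q  : -9  -22  -39  -60  -85  -114
  Δ  : -13  -17  -21  -25  -29
  Δ^2: -4  -4  -4  -4
  Δ^3: 0  0  0
  Δ^4: 0  0
  Δ^5: 0
The second differences are constant (-4) and nonzero, while all higher differences vanish, so the minimal degree is 2.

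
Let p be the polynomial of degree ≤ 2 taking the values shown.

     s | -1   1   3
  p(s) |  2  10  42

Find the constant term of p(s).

3

Write p(s) = as^2 + bs + c. Substituting each data point gives a linear system:
  a - b + c = 2
  a + b + c = 10
  9a + 3b + c = 42
Solving the system yields a = 3, b = 4, c = 3.
So p(s) = 3s² + 4s + 3.
The constant term is 3.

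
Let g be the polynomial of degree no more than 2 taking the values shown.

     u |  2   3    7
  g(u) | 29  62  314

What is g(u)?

Write g(u) = au^2 + bu + c. Substituting each data point gives a linear system:
  4a + 2b + c = 29
  9a + 3b + c = 62
  49a + 7b + c = 314
Solving the system yields a = 6, b = 3, c = -1.
So g(u) = 6u² + 3u - 1.
Check: g(7) = 314. ✓

g(u) = 6u^2 + 3u - 1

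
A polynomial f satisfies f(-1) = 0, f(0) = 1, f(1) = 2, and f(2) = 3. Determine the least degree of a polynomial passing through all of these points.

Divided differences on the nodes -1, 0, 1, 2:
  order 0: 0  1  2  3
  order 1: 1  1  1
  order 2: 0  0
  order 3: 0
The order-1 divided differences are all 1 (nonzero) and every higher order vanishes, so the data lies on a polynomial of degree exactly 1.

1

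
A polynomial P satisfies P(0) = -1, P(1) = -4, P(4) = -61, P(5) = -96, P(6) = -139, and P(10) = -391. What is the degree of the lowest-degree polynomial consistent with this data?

2

Divided differences on the nodes 0, 1, 4, 5, 6, 10:
  order 0: -1  -4  -61  -96  -139  -391
  order 1: -3  -19  -35  -43  -63
  order 2: -4  -4  -4  -4
  order 3: 0  0  0
  order 4: 0  0
  order 5: 0
The order-2 divided differences are all -4 (nonzero) and every higher order vanishes, so the data lies on a polynomial of degree exactly 2.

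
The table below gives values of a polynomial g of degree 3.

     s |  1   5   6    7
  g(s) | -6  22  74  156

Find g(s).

Using the Lagrange interpolation formula with nodes 1, 5, 6, 7:
  L_0(s) = (s - 5)(s - 6)(s - 7) / -120
  L_1(s) = (s - 1)(s - 6)(s - 7) / 8
  L_2(s) = (s - 1)(s - 5)(s - 7) / -5
  L_3(s) = (s - 1)(s - 5)(s - 6) / 12
Then g(s) = -6·L_0(s) + 22·L_1(s) + 74·L_2(s) + 156·L_3(s).
Expanding and collecting terms gives g(s) = s^3 - 3s^2 - 6s + 2.
Check: g(7) = 156. ✓

g(s) = s^3 - 3s^2 - 6s + 2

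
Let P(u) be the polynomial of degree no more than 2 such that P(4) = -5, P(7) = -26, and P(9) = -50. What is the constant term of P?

Write P(u) = au^2 + bu + c. Substituting each data point gives a linear system:
  16a + 4b + c = -5
  49a + 7b + c = -26
  81a + 9b + c = -50
Solving the system yields a = -1, b = 4, c = -5.
So P(u) = -u² + 4u - 5.
The constant term is -5.

-5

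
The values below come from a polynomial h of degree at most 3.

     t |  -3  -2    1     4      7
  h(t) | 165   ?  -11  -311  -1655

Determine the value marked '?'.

The 4 known points determine the degree-3 polynomial uniquely.
Write h(t) = at^3 + bt^2 + ct + d. Substituting each data point gives a linear system:
  -27a + 9b - 3c + d = 165
  a + b + c + d = -11
  64a + 16b + 4c + d = -311
  343a + 49b + 7c + d = -1655
Solving the system yields a = -5, b = 2, c = -5, d = -3.
So h(t) = -5t^3 + 2t^2 - 5t - 3.
Then h(-2) = 55.

55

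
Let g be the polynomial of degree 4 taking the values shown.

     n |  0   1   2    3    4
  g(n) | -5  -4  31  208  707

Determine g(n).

Write g(n) = an^4 + bn^3 + cn^2 + dn + e. Substituting each data point gives a linear system:
  e = -5
  a + b + c + d + e = -4
  16a + 8b + 4c + 2d + e = 31
  81a + 27b + 9c + 3d + e = 208
  256a + 64b + 16c + 4d + e = 707
Solving the system yields a = 3, b = 0, c = -4, d = 2, e = -5.
So g(n) = 3n⁴ - 4n² + 2n - 5.
Check: g(0) = -5. ✓

g(n) = 3n^4 - 4n^2 + 2n - 5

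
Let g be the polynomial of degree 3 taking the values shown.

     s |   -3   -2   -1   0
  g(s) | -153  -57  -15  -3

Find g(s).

Write g(s) = as^3 + bs^2 + cs + d. Substituting each data point gives a linear system:
  -27a + 9b - 3c + d = -153
  -8a + 4b - 2c + d = -57
  -a + b - c + d = -15
  d = -3
Solving the system yields a = 4, b = -3, c = 5, d = -3.
So g(s) = 4s^3 - 3s^2 + 5s - 3.
Check: g(0) = -3. ✓

g(s) = 4s^3 - 3s^2 + 5s - 3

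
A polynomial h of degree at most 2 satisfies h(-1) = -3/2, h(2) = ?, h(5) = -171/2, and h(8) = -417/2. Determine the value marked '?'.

-33/2

On equispaced nodes a degree-2 polynomial has vanishing third forward difference, so
  - h(-1) + 3·h(2) - 3·h(5) + h(8) = 0.
Substituting the known values and solving for h(2):
  3·h(2) = -99/2
  h(2) = -33/2.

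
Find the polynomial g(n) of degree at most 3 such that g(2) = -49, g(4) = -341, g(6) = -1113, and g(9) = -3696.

g(n) = -5n^3 - 6n + 3

Write g(n) = an^3 + bn^2 + cn + d. Substituting each data point gives a linear system:
  8a + 4b + 2c + d = -49
  64a + 16b + 4c + d = -341
  216a + 36b + 6c + d = -1113
  729a + 81b + 9c + d = -3696
Solving the system yields a = -5, b = 0, c = -6, d = 3.
So g(n) = -5n^3 - 6n + 3.
Check: g(4) = -341. ✓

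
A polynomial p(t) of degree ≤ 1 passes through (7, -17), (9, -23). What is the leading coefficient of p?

Write p(t) = at + b. Substituting each data point gives a linear system:
  7a + b = -17
  9a + b = -23
Solving the system yields a = -3, b = 4.
So p(t) = -3t + 4.
The leading coefficient is -3.

-3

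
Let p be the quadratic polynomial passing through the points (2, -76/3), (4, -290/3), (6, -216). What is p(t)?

Write p(t) = at^2 + bt + c. Substituting each data point gives a linear system:
  4a + 2b + c = -76/3
  16a + 4b + c = -290/3
  36a + 6b + c = -216
Solving the system yields a = -6, b = 1/3, c = -2.
So p(t) = -6t^2 + (1/3)t - 2.
Check: p(4) = -290/3. ✓

p(t) = -6t^2 + (1/3)t - 2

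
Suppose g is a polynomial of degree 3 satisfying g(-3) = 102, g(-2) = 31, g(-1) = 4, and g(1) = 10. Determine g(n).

g(n) = -3n^3 + 4n^2 + 6n + 3

Write g(n) = an^3 + bn^2 + cn + d. Substituting each data point gives a linear system:
  -27a + 9b - 3c + d = 102
  -8a + 4b - 2c + d = 31
  -a + b - c + d = 4
  a + b + c + d = 10
Solving the system yields a = -3, b = 4, c = 6, d = 3.
So g(n) = -3n^3 + 4n^2 + 6n + 3.
Check: g(1) = 10. ✓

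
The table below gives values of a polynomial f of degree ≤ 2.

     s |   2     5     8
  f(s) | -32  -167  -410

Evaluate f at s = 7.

-317

Using the Lagrange interpolation formula with nodes 2, 5, 8:
  L_0(s) = (s - 5)(s - 8) / 18
  L_1(s) = (s - 2)(s - 8) / -9
  L_2(s) = (s - 2)(s - 5) / 18
Then f(s) = -32·L_0(s) - 167·L_1(s) - 410·L_2(s).
Expanding and collecting terms gives f(s) = -6s^2 - 3s - 2.
Evaluating at s = 7: f(7) = -317.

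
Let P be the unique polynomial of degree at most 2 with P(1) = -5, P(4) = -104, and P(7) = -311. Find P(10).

-626

Using the Lagrange interpolation formula with nodes 1, 4, 7:
  L_0(x) = (x - 4)(x - 7) / 18
  L_1(x) = (x - 1)(x - 7) / -9
  L_2(x) = (x - 1)(x - 4) / 18
Then P(x) = -5·L_0(x) - 104·L_1(x) - 311·L_2(x).
Expanding and collecting terms gives P(x) = -6x^2 - 3x + 4.
Evaluating at x = 10: P(10) = -626.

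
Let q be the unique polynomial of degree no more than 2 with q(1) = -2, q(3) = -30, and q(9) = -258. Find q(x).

q(x) = -3x^2 - 2x + 3

Write q(x) = ax^2 + bx + c. Substituting each data point gives a linear system:
  a + b + c = -2
  9a + 3b + c = -30
  81a + 9b + c = -258
Solving the system yields a = -3, b = -2, c = 3.
So q(x) = -3x² - 2x + 3.
Check: q(3) = -30. ✓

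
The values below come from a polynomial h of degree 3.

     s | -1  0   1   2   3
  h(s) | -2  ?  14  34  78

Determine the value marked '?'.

6

On equispaced nodes a degree-3 polynomial has vanishing fourth forward difference, so
  h(-1) - 4·h(0) + 6·h(1) - 4·h(2) + h(3) = 0.
Substituting the known values and solving for h(0):
  -4·h(0) = -24
  h(0) = 6.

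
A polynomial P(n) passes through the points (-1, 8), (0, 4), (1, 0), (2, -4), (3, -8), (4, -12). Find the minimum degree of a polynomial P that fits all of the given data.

1

Forward differences of the values at n = -1, 0, 1, 2, 3, 4:
  P  : 8  4  0  -4  -8  -12
  Δ  : -4  -4  -4  -4  -4
  Δ^2: 0  0  0  0
  Δ^3: 0  0  0
  Δ^4: 0  0
  Δ^5: 0
The first differences are constant (-4) and nonzero, while all higher differences vanish, so the minimal degree is 1.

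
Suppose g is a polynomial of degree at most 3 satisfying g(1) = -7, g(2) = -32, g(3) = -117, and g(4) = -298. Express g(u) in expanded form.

g(u) = -6u^3 + 6u^2 - u - 6

Write g(u) = au^3 + bu^2 + cu + d. Substituting each data point gives a linear system:
  a + b + c + d = -7
  8a + 4b + 2c + d = -32
  27a + 9b + 3c + d = -117
  64a + 16b + 4c + d = -298
Solving the system yields a = -6, b = 6, c = -1, d = -6.
So g(u) = -6u³ + 6u² - u - 6.
Check: g(4) = -298. ✓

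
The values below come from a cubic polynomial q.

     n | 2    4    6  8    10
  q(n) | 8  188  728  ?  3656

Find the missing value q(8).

1820

On equispaced nodes a degree-3 polynomial has vanishing fourth forward difference, so
  q(2) - 4·q(4) + 6·q(6) - 4·q(8) + q(10) = 0.
Substituting the known values and solving for q(8):
  -4·q(8) = -7280
  q(8) = 1820.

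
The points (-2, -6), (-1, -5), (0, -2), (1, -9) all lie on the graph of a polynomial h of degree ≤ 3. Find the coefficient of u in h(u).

Write h(u) = au^3 + bu^2 + cu + d. Substituting each data point gives a linear system:
  -8a + 4b - 2c + d = -6
  -a + b - c + d = -5
  d = -2
  a + b + c + d = -9
Solving the system yields a = -2, b = -5, c = 0, d = -2.
So h(u) = -2u³ - 5u² - 2.
The coefficient of u is 0.

0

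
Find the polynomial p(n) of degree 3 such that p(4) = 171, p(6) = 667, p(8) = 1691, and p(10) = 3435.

Using the Lagrange interpolation formula with nodes 4, 6, 8, 10:
  L_0(n) = (n - 6)(n - 8)(n - 10) / -48
  L_1(n) = (n - 4)(n - 8)(n - 10) / 16
  L_2(n) = (n - 4)(n - 6)(n - 10) / -16
  L_3(n) = (n - 4)(n - 6)(n - 8) / 48
Then p(n) = 171·L_0(n) + 667·L_1(n) + 1691·L_2(n) + 3435·L_3(n).
Expanding and collecting terms gives p(n) = 4n³ - 6n² + 4n - 5.
Check: p(4) = 171. ✓

p(n) = 4n^3 - 6n^2 + 4n - 5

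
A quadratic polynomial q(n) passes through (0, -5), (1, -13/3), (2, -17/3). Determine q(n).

Write q(n) = an^2 + bn + c. Substituting each data point gives a linear system:
  c = -5
  a + b + c = -13/3
  4a + 2b + c = -17/3
Solving the system yields a = -1, b = 5/3, c = -5.
So q(n) = -n² + (5/3)n - 5.
Check: q(0) = -5. ✓

q(n) = -n^2 + (5/3)n - 5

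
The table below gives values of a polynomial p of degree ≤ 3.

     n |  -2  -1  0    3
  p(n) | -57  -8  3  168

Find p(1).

Write p(n) = an^3 + bn^2 + cn + d. Substituting each data point gives a linear system:
  -8a + 4b - 2c + d = -57
  -a + b - c + d = -8
  d = 3
  27a + 9b + 3c + d = 168
Solving the system yields a = 6, b = -1, c = 4, d = 3.
So p(n) = 6n^3 - n^2 + 4n + 3.
Then p(1) = 12.

12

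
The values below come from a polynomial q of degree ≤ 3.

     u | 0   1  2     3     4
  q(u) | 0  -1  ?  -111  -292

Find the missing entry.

On equispaced nodes a degree-3 polynomial has vanishing fourth forward difference, so
  q(0) - 4·q(1) + 6·q(2) - 4·q(3) + q(4) = 0.
Substituting the known values and solving for q(2):
  6·q(2) = -156
  q(2) = -26.

-26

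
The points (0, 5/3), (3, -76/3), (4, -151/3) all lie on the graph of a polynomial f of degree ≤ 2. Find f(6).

Using the Lagrange interpolation formula with nodes 0, 3, 4:
  L_0(u) = (u - 3)(u - 4) / 12
  L_1(u) = u(u - 4) / -3
  L_2(u) = u(u - 3) / 4
Then f(u) = 5/3·L_0(u) - 76/3·L_1(u) - 151/3·L_2(u).
Expanding and collecting terms gives f(u) = -4u² + 3u + 5/3.
Evaluating at u = 6: f(6) = -373/3.

-373/3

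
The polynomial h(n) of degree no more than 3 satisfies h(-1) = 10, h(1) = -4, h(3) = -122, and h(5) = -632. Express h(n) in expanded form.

Using the Lagrange interpolation formula with nodes -1, 1, 3, 5:
  L_0(n) = (n - 1)(n - 3)(n - 5) / -48
  L_1(n) = (n + 1)(n - 3)(n - 5) / 16
  L_2(n) = (n + 1)(n - 1)(n - 5) / -16
  L_3(n) = (n + 1)(n - 1)(n - 3) / 48
Then h(n) = 10·L_0(n) - 4·L_1(n) - 122·L_2(n) - 632·L_3(n).
Expanding and collecting terms gives h(n) = -6n^3 + 5n^2 - n - 2.
Check: h(3) = -122. ✓

h(n) = -6n^3 + 5n^2 - n - 2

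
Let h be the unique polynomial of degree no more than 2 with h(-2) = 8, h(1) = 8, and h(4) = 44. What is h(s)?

h(s) = 2s^2 + 2s + 4

Using the Lagrange interpolation formula with nodes -2, 1, 4:
  L_0(s) = (s - 1)(s - 4) / 18
  L_1(s) = (s + 2)(s - 4) / -9
  L_2(s) = (s + 2)(s - 1) / 18
Then h(s) = 8·L_0(s) + 8·L_1(s) + 44·L_2(s).
Expanding and collecting terms gives h(s) = 2s^2 + 2s + 4.
Check: h(1) = 8. ✓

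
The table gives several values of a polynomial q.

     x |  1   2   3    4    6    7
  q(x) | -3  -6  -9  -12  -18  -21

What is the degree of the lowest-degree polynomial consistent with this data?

1

Divided differences on the nodes 1, 2, 3, 4, 6, 7:
  order 0: -3  -6  -9  -12  -18  -21
  order 1: -3  -3  -3  -3  -3
  order 2: 0  0  0  0
  order 3: 0  0  0
  order 4: 0  0
  order 5: 0
The order-1 divided differences are all -3 (nonzero) and every higher order vanishes, so the data lies on a polynomial of degree exactly 1.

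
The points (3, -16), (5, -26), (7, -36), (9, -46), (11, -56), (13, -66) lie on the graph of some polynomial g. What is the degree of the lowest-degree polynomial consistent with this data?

1

Forward differences of the values at x = 3, 5, 7, 9, 11, 13:
  g  : -16  -26  -36  -46  -56  -66
  Δ  : -10  -10  -10  -10  -10
  Δ^2: 0  0  0  0
  Δ^3: 0  0  0
  Δ^4: 0  0
  Δ^5: 0
The first differences are constant (-10) and nonzero, while all higher differences vanish, so the minimal degree is 1.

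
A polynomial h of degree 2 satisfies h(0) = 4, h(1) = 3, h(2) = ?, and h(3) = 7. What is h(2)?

4

The 3 known points determine the degree-2 polynomial uniquely.
Write h(t) = at^2 + bt + c. Substituting each data point gives a linear system:
  c = 4
  a + b + c = 3
  9a + 3b + c = 7
Solving the system yields a = 1, b = -2, c = 4.
So h(t) = t^2 - 2t + 4.
Then h(2) = 4.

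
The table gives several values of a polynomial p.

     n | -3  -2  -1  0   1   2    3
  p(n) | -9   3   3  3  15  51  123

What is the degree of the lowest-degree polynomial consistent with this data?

3

Forward differences of the values at n = -3, -2, -1, 0, 1, 2, 3:
  p  : -9  3  3  3  15  51  123
  Δ  : 12  0  0  12  36  72
  Δ^2: -12  0  12  24  36
  Δ^3: 12  12  12  12
  Δ^4: 0  0  0
  Δ^5: 0  0
  Δ^6: 0
The third differences are constant (12) and nonzero, while all higher differences vanish, so the minimal degree is 3.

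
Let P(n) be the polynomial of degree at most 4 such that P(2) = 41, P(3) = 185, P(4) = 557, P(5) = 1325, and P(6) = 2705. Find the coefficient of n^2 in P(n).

Write P(n) = an^4 + bn^3 + cn^2 + dn + e. Substituting each data point gives a linear system:
  16a + 8b + 4c + 2d + e = 41
  81a + 27b + 9c + 3d + e = 185
  256a + 64b + 16c + 4d + e = 557
  625a + 125b + 25c + 5d + e = 1325
  1296a + 216b + 36c + 6d + e = 2705
Solving the system yields a = 2, b = 0, c = 4, d = -6, e = 5.
So P(n) = 2n^4 + 4n^2 - 6n + 5.
The coefficient of n^2 is 4.

4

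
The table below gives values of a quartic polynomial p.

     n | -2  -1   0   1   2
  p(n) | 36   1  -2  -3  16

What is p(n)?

Write p(n) = an^4 + bn^3 + cn^2 + dn + e. Substituting each data point gives a linear system:
  16a - 8b + 4c - 2d + e = 36
  a - b + c - d + e = 1
  e = -2
  a + b + c + d + e = -3
  16a + 8b + 4c + 2d + e = 16
Solving the system yields a = 2, b = -1, c = -1, d = -1, e = -2.
So p(n) = 2n^4 - n^3 - n^2 - n - 2.
Check: p(-1) = 1. ✓

p(n) = 2n^4 - n^3 - n^2 - n - 2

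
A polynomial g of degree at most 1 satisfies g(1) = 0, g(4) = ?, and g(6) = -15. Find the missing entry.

The 2 known points determine the degree-1 polynomial uniquely.
Write g(n) = an + b. Substituting each data point gives a linear system:
  a + b = 0
  6a + b = -15
Solving the system yields a = -3, b = 3.
So g(n) = -3n + 3.
Then g(4) = -9.

-9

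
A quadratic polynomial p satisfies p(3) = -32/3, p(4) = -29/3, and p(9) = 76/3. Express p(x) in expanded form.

Write p(x) = ax^2 + bx + c. Substituting each data point gives a linear system:
  9a + 3b + c = -32/3
  16a + 4b + c = -29/3
  81a + 9b + c = 76/3
Solving the system yields a = 1, b = -6, c = -5/3.
So p(x) = x² - 6x - 5/3.
Check: p(3) = -32/3. ✓

p(x) = x^2 - 6x - 5/3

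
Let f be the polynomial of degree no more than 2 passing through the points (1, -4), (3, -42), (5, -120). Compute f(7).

Forward differences of the values at x = 1, 3, 5:
  f  : -4  -42  -120
  Δ  : -38  -78
  Δ^2: -40
The second differences are constant, confirming degree 2.
Interpolating (Newton forward form) and evaluating at x = 7 gives f(7) = -238.

-238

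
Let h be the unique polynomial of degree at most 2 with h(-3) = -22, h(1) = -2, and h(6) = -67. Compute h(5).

Write h(s) = as^2 + bs + c. Substituting each data point gives a linear system:
  9a - 3b + c = -22
  a + b + c = -2
  36a + 6b + c = -67
Solving the system yields a = -2, b = 1, c = -1.
So h(s) = -2s² + s - 1.
Then h(5) = -46.

-46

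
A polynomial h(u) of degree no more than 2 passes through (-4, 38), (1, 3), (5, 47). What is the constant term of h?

Write h(u) = au^2 + bu + c. Substituting each data point gives a linear system:
  16a - 4b + c = 38
  a + b + c = 3
  25a + 5b + c = 47
Solving the system yields a = 2, b = -1, c = 2.
So h(u) = 2u^2 - u + 2.
The constant term is 2.

2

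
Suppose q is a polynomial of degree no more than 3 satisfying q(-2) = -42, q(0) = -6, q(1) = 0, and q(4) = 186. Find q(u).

q(u) = 3u^3 - u^2 + 4u - 6

Write q(u) = au^3 + bu^2 + cu + d. Substituting each data point gives a linear system:
  -8a + 4b - 2c + d = -42
  d = -6
  a + b + c + d = 0
  64a + 16b + 4c + d = 186
Solving the system yields a = 3, b = -1, c = 4, d = -6.
So q(u) = 3u^3 - u^2 + 4u - 6.
Check: q(0) = -6. ✓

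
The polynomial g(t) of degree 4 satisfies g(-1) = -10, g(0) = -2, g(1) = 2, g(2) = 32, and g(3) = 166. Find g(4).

Using the Lagrange interpolation formula with nodes -1, 0, 1, 2, 3:
  L_0(t) = t(t - 1)(t - 2)(t - 3) / 24
  L_1(t) = (t + 1)(t - 1)(t - 2)(t - 3) / -6
  L_2(t) = (t + 1)t(t - 2)(t - 3) / 4
  L_3(t) = (t + 1)t(t - 1)(t - 3) / -6
  L_4(t) = (t + 1)t(t - 1)(t - 2) / 24
Then g(t) = -10·L_0(t) - 2·L_1(t) + 2·L_2(t) + 32·L_3(t) + 166·L_4(t).
Expanding and collecting terms gives g(t) = 2t^4 + t^3 - 4t^2 + 5t - 2.
Evaluating at t = 4: g(4) = 530.

530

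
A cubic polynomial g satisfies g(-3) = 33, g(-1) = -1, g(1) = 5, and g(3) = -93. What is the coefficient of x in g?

6

Write g(x) = ax^3 + bx^2 + cx + d. Substituting each data point gives a linear system:
  -27a + 9b - 3c + d = 33
  -a + b - c + d = -1
  a + b + c + d = 5
  27a + 9b + 3c + d = -93
Solving the system yields a = -3, b = -4, c = 6, d = 6.
So g(x) = -3x³ - 4x² + 6x + 6.
The coefficient of x is 6.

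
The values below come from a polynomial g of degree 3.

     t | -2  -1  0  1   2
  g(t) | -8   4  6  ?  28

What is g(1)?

10

On equispaced nodes a degree-3 polynomial has vanishing fourth forward difference, so
  g(-2) - 4·g(-1) + 6·g(0) - 4·g(1) + g(2) = 0.
Substituting the known values and solving for g(1):
  -4·g(1) = -40
  g(1) = 10.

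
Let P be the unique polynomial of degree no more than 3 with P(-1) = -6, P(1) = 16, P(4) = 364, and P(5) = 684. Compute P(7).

1810

Write P(u) = au^3 + bu^2 + cu + d. Substituting each data point gives a linear system:
  -a + b - c + d = -6
  a + b + c + d = 16
  64a + 16b + 4c + d = 364
  125a + 25b + 5c + d = 684
Solving the system yields a = 5, b = 1, c = 6, d = 4.
So P(u) = 5u^3 + u^2 + 6u + 4.
Then P(7) = 1810.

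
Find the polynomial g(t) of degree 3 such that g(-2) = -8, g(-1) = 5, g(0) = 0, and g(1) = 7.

Write g(t) = at^3 + bt^2 + ct + d. Substituting each data point gives a linear system:
  -8a + 4b - 2c + d = -8
  -a + b - c + d = 5
  d = 0
  a + b + c + d = 7
Solving the system yields a = 5, b = 6, c = -4, d = 0.
So g(t) = 5t^3 + 6t^2 - 4t.
Check: g(-1) = 5. ✓

g(t) = 5t^3 + 6t^2 - 4t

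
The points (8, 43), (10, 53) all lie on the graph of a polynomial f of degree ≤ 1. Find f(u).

Using the Lagrange interpolation formula with nodes 8, 10:
  L_0(u) = (u - 10) / -2
  L_1(u) = (u - 8) / 2
Then f(u) = 43·L_0(u) + 53·L_1(u).
Expanding and collecting terms gives f(u) = 5u + 3.
Check: f(10) = 53. ✓

f(u) = 5u + 3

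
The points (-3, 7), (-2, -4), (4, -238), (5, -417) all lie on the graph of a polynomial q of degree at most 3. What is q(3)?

-119

Using the Lagrange interpolation formula with nodes -3, -2, 4, 5:
  L_0(u) = (u + 2)(u - 4)(u - 5) / -56
  L_1(u) = (u + 3)(u - 4)(u - 5) / 42
  L_2(u) = (u + 3)(u + 2)(u - 5) / -42
  L_3(u) = (u + 3)(u + 2)(u - 4) / 56
Then q(u) = 7·L_0(u) - 4·L_1(u) - 238·L_2(u) - 417·L_3(u).
Expanding and collecting terms gives q(u) = -2u³ - 6u² - 3u - 2.
Evaluating at u = 3: q(3) = -119.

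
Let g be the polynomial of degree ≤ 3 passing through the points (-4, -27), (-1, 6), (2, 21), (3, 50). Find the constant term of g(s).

Write g(s) = as^3 + bs^2 + cs + d. Substituting each data point gives a linear system:
  -64a + 16b - 4c + d = -27
  -a + b - c + d = 6
  8a + 4b + 2c + d = 21
  27a + 9b + 3c + d = 50
Solving the system yields a = 1, b = 2, c = 0, d = 5.
So g(s) = s^3 + 2s^2 + 5.
The constant term is 5.

5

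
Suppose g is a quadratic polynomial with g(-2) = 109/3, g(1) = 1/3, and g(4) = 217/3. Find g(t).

g(t) = 6t^2 - 6t + 1/3

Using the Lagrange interpolation formula with nodes -2, 1, 4:
  L_0(t) = (t - 1)(t - 4) / 18
  L_1(t) = (t + 2)(t - 4) / -9
  L_2(t) = (t + 2)(t - 1) / 18
Then g(t) = 109/3·L_0(t) + 1/3·L_1(t) + 217/3·L_2(t).
Expanding and collecting terms gives g(t) = 6t^2 - 6t + 1/3.
Check: g(-2) = 109/3. ✓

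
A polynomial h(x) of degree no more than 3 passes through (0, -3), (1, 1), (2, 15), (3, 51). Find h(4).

Using the Lagrange interpolation formula with nodes 0, 1, 2, 3:
  L_0(x) = (x - 1)(x - 2)(x - 3) / -6
  L_1(x) = x(x - 2)(x - 3) / 2
  L_2(x) = x(x - 1)(x - 3) / -2
  L_3(x) = x(x - 1)(x - 2) / 6
Then h(x) = -3·L_0(x) + 1·L_1(x) + 15·L_2(x) + 51·L_3(x).
Expanding and collecting terms gives h(x) = 2x^3 - x^2 + 3x - 3.
Evaluating at x = 4: h(4) = 121.

121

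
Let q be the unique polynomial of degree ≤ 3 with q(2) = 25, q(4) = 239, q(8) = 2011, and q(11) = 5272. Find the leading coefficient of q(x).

4

Write q(x) = ax^3 + bx^2 + cx + d. Substituting each data point gives a linear system:
  8a + 4b + 2c + d = 25
  64a + 16b + 4c + d = 239
  512a + 64b + 8c + d = 2011
  1331a + 121b + 11c + d = 5272
Solving the system yields a = 4, b = 0, c = -5, d = 3.
So q(x) = 4x^3 - 5x + 3.
The leading coefficient is 4.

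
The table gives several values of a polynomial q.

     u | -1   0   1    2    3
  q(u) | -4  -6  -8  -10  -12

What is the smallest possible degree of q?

Forward differences of the values at u = -1, 0, 1, 2, 3:
  q  : -4  -6  -8  -10  -12
  Δ  : -2  -2  -2  -2
  Δ^2: 0  0  0
  Δ^3: 0  0
  Δ^4: 0
The first differences are constant (-2) and nonzero, while all higher differences vanish, so the minimal degree is 1.

1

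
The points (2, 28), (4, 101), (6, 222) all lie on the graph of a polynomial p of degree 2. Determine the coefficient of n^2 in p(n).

Write p(n) = an^2 + bn + c. Substituting each data point gives a linear system:
  4a + 2b + c = 28
  16a + 4b + c = 101
  36a + 6b + c = 222
Solving the system yields a = 6, b = 1/2, c = 3.
So p(n) = 6n^2 + (1/2)n + 3.
The leading coefficient is 6.

6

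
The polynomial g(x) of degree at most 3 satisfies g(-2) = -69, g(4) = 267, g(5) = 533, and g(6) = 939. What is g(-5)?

Write g(x) = ax^3 + bx^2 + cx + d. Substituting each data point gives a linear system:
  -8a + 4b - 2c + d = -69
  64a + 16b + 4c + d = 267
  125a + 25b + 5c + d = 533
  216a + 36b + 6c + d = 939
Solving the system yields a = 5, b = -5, c = 6, d = 3.
So g(x) = 5x³ - 5x² + 6x + 3.
Then g(-5) = -777.

-777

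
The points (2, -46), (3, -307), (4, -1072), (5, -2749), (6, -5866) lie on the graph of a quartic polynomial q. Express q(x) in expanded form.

q(x) = -5x^4 + 2x^3 + 5x^2 + x - 4

Write q(x) = ax^4 + bx^3 + cx^2 + dx + e. Substituting each data point gives a linear system:
  16a + 8b + 4c + 2d + e = -46
  81a + 27b + 9c + 3d + e = -307
  256a + 64b + 16c + 4d + e = -1072
  625a + 125b + 25c + 5d + e = -2749
  1296a + 216b + 36c + 6d + e = -5866
Solving the system yields a = -5, b = 2, c = 5, d = 1, e = -4.
So q(x) = -5x^4 + 2x^3 + 5x^2 + x - 4.
Check: q(2) = -46. ✓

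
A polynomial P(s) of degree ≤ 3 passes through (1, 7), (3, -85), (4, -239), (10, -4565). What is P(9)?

Using the Lagrange interpolation formula with nodes 1, 3, 4, 10:
  L_0(s) = (s - 3)(s - 4)(s - 10) / -54
  L_1(s) = (s - 1)(s - 4)(s - 10) / 14
  L_2(s) = (s - 1)(s - 3)(s - 10) / -18
  L_3(s) = (s - 1)(s - 3)(s - 4) / 378
Then P(s) = 7·L_0(s) - 85·L_1(s) - 239·L_2(s) - 4565·L_3(s).
Expanding and collecting terms gives P(s) = -5s^3 + 4s^2 + 3s + 5.
Evaluating at s = 9: P(9) = -3289.

-3289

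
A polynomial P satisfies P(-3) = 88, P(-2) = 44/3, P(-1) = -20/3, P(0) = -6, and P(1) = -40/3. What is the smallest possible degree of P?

3

Forward differences of the values at t = -3, -2, -1, 0, 1:
  P  : 88  44/3  -20/3  -6  -40/3
  Δ  : -220/3  -64/3  2/3  -22/3
  Δ^2: 52  22  -8
  Δ^3: -30  -30
  Δ^4: 0
The third differences are constant (-30) and nonzero, while all higher differences vanish, so the minimal degree is 3.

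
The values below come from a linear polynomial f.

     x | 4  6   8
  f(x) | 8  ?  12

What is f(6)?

On equispaced nodes a degree-1 polynomial has vanishing second forward difference, so
  f(4) - 2·f(6) + f(8) = 0.
Substituting the known values and solving for f(6):
  -2·f(6) = -20
  f(6) = 10.

10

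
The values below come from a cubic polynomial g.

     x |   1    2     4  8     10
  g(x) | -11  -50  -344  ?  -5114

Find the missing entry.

-2636

The 4 known points determine the degree-3 polynomial uniquely.
Write g(x) = ax^3 + bx^2 + cx + d. Substituting each data point gives a linear system:
  a + b + c + d = -11
  8a + 4b + 2c + d = -50
  64a + 16b + 4c + d = -344
  1000a + 100b + 10c + d = -5114
Solving the system yields a = -5, b = -1, c = -1, d = -4.
So g(x) = -5x^3 - x^2 - x - 4.
Then g(8) = -2636.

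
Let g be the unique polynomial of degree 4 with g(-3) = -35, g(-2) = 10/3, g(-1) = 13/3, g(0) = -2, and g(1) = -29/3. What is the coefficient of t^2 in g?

1/3

Write g(t) = at^4 + bt^3 + ct^2 + dt + e. Substituting each data point gives a linear system:
  81a - 27b + 9c - 3d + e = -35
  16a - 8b + 4c - 2d + e = 10/3
  a - b + c - d + e = 13/3
  e = -2
  a + b + c + d + e = -29/3
Solving the system yields a = -1, b = -1, c = 1/3, d = -6, e = -2.
So g(t) = -t^4 - t^3 + (1/3)t^2 - 6t - 2.
The coefficient of t^2 is 1/3.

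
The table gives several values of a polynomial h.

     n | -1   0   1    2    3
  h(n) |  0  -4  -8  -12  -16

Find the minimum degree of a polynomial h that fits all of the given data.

1

Forward differences of the values at n = -1, 0, 1, 2, 3:
  h  : 0  -4  -8  -12  -16
  Δ  : -4  -4  -4  -4
  Δ^2: 0  0  0
  Δ^3: 0  0
  Δ^4: 0
The first differences are constant (-4) and nonzero, while all higher differences vanish, so the minimal degree is 1.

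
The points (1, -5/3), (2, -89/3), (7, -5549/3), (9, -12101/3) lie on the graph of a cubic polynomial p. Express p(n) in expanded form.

p(n) = -6n^3 + 4n^2 + 2n - 5/3

Using the Lagrange interpolation formula with nodes 1, 2, 7, 9:
  L_0(n) = (n - 2)(n - 7)(n - 9) / -48
  L_1(n) = (n - 1)(n - 7)(n - 9) / 35
  L_2(n) = (n - 1)(n - 2)(n - 9) / -60
  L_3(n) = (n - 1)(n - 2)(n - 7) / 112
Then p(n) = -5/3·L_0(n) - 89/3·L_1(n) - 5549/3·L_2(n) - 12101/3·L_3(n).
Expanding and collecting terms gives p(n) = -6n³ + 4n² + 2n - 5/3.
Check: p(9) = -12101/3. ✓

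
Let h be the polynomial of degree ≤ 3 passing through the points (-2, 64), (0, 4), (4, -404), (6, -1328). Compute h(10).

-6056

Using the Lagrange interpolation formula with nodes -2, 0, 4, 6:
  L_0(x) = x(x - 4)(x - 6) / -96
  L_1(x) = (x + 2)(x - 4)(x - 6) / 48
  L_2(x) = (x + 2)x(x - 6) / -48
  L_3(x) = (x + 2)x(x - 4) / 96
Then h(x) = 64·L_0(x) + 4·L_1(x) - 404·L_2(x) - 1328·L_3(x).
Expanding and collecting terms gives h(x) = -6x^3 - 6x + 4.
Evaluating at x = 10: h(10) = -6056.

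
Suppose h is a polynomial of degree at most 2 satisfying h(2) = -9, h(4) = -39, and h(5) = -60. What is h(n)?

Write h(n) = an^2 + bn + c. Substituting each data point gives a linear system:
  4a + 2b + c = -9
  16a + 4b + c = -39
  25a + 5b + c = -60
Solving the system yields a = -2, b = -3, c = 5.
So h(n) = -2n^2 - 3n + 5.
Check: h(5) = -60. ✓

h(n) = -2n^2 - 3n + 5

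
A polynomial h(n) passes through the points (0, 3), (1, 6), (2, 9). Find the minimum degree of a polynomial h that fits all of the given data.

1

Forward differences of the values at n = 0, 1, 2:
  h  : 3  6  9
  Δ  : 3  3
  Δ^2: 0
The first differences are constant (3) and nonzero, while all higher differences vanish, so the minimal degree is 1.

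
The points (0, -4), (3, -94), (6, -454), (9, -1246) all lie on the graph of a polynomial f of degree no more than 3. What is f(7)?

Using the Lagrange interpolation formula with nodes 0, 3, 6, 9:
  L_0(t) = (t - 3)(t - 6)(t - 9) / -162
  L_1(t) = t(t - 6)(t - 9) / 54
  L_2(t) = t(t - 3)(t - 9) / -54
  L_3(t) = t(t - 3)(t - 6) / 162
Then f(t) = -4·L_0(t) - 94·L_1(t) - 454·L_2(t) - 1246·L_3(t).
Expanding and collecting terms gives f(t) = -t^3 - 6t^2 - 3t - 4.
Evaluating at t = 7: f(7) = -662.

-662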